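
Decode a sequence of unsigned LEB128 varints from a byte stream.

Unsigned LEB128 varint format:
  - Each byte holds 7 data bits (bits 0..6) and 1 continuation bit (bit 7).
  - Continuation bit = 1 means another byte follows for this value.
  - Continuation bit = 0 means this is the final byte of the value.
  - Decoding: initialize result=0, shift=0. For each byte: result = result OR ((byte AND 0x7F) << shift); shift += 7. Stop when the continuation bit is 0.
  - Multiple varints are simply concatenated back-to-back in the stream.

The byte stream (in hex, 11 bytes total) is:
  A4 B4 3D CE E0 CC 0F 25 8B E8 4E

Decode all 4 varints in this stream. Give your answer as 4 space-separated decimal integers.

Answer: 1006116 32714830 37 1291275

Derivation:
  byte[0]=0xA4 cont=1 payload=0x24=36: acc |= 36<<0 -> acc=36 shift=7
  byte[1]=0xB4 cont=1 payload=0x34=52: acc |= 52<<7 -> acc=6692 shift=14
  byte[2]=0x3D cont=0 payload=0x3D=61: acc |= 61<<14 -> acc=1006116 shift=21 [end]
Varint 1: bytes[0:3] = A4 B4 3D -> value 1006116 (3 byte(s))
  byte[3]=0xCE cont=1 payload=0x4E=78: acc |= 78<<0 -> acc=78 shift=7
  byte[4]=0xE0 cont=1 payload=0x60=96: acc |= 96<<7 -> acc=12366 shift=14
  byte[5]=0xCC cont=1 payload=0x4C=76: acc |= 76<<14 -> acc=1257550 shift=21
  byte[6]=0x0F cont=0 payload=0x0F=15: acc |= 15<<21 -> acc=32714830 shift=28 [end]
Varint 2: bytes[3:7] = CE E0 CC 0F -> value 32714830 (4 byte(s))
  byte[7]=0x25 cont=0 payload=0x25=37: acc |= 37<<0 -> acc=37 shift=7 [end]
Varint 3: bytes[7:8] = 25 -> value 37 (1 byte(s))
  byte[8]=0x8B cont=1 payload=0x0B=11: acc |= 11<<0 -> acc=11 shift=7
  byte[9]=0xE8 cont=1 payload=0x68=104: acc |= 104<<7 -> acc=13323 shift=14
  byte[10]=0x4E cont=0 payload=0x4E=78: acc |= 78<<14 -> acc=1291275 shift=21 [end]
Varint 4: bytes[8:11] = 8B E8 4E -> value 1291275 (3 byte(s))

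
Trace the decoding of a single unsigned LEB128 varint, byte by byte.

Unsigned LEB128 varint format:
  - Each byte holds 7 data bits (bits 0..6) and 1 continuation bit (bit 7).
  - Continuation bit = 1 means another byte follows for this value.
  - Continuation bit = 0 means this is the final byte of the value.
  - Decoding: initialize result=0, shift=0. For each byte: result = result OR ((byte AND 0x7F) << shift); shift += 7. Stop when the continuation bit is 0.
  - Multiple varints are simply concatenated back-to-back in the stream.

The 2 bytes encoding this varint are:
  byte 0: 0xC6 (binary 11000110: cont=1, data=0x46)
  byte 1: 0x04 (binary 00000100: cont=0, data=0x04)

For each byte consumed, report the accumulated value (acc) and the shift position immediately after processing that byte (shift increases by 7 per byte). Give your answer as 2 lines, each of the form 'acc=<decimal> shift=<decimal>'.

byte 0=0xC6: payload=0x46=70, contrib = 70<<0 = 70; acc -> 70, shift -> 7
byte 1=0x04: payload=0x04=4, contrib = 4<<7 = 512; acc -> 582, shift -> 14

Answer: acc=70 shift=7
acc=582 shift=14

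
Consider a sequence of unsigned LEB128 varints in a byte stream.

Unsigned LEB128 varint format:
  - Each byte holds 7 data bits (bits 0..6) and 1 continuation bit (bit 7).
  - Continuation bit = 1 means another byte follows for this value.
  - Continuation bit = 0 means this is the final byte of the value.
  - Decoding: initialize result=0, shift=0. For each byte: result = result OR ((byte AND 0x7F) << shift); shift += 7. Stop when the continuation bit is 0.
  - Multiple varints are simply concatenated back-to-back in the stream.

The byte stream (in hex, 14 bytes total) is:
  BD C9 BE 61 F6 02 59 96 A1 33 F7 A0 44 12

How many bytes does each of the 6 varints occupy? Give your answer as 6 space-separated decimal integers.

  byte[0]=0xBD cont=1 payload=0x3D=61: acc |= 61<<0 -> acc=61 shift=7
  byte[1]=0xC9 cont=1 payload=0x49=73: acc |= 73<<7 -> acc=9405 shift=14
  byte[2]=0xBE cont=1 payload=0x3E=62: acc |= 62<<14 -> acc=1025213 shift=21
  byte[3]=0x61 cont=0 payload=0x61=97: acc |= 97<<21 -> acc=204448957 shift=28 [end]
Varint 1: bytes[0:4] = BD C9 BE 61 -> value 204448957 (4 byte(s))
  byte[4]=0xF6 cont=1 payload=0x76=118: acc |= 118<<0 -> acc=118 shift=7
  byte[5]=0x02 cont=0 payload=0x02=2: acc |= 2<<7 -> acc=374 shift=14 [end]
Varint 2: bytes[4:6] = F6 02 -> value 374 (2 byte(s))
  byte[6]=0x59 cont=0 payload=0x59=89: acc |= 89<<0 -> acc=89 shift=7 [end]
Varint 3: bytes[6:7] = 59 -> value 89 (1 byte(s))
  byte[7]=0x96 cont=1 payload=0x16=22: acc |= 22<<0 -> acc=22 shift=7
  byte[8]=0xA1 cont=1 payload=0x21=33: acc |= 33<<7 -> acc=4246 shift=14
  byte[9]=0x33 cont=0 payload=0x33=51: acc |= 51<<14 -> acc=839830 shift=21 [end]
Varint 4: bytes[7:10] = 96 A1 33 -> value 839830 (3 byte(s))
  byte[10]=0xF7 cont=1 payload=0x77=119: acc |= 119<<0 -> acc=119 shift=7
  byte[11]=0xA0 cont=1 payload=0x20=32: acc |= 32<<7 -> acc=4215 shift=14
  byte[12]=0x44 cont=0 payload=0x44=68: acc |= 68<<14 -> acc=1118327 shift=21 [end]
Varint 5: bytes[10:13] = F7 A0 44 -> value 1118327 (3 byte(s))
  byte[13]=0x12 cont=0 payload=0x12=18: acc |= 18<<0 -> acc=18 shift=7 [end]
Varint 6: bytes[13:14] = 12 -> value 18 (1 byte(s))

Answer: 4 2 1 3 3 1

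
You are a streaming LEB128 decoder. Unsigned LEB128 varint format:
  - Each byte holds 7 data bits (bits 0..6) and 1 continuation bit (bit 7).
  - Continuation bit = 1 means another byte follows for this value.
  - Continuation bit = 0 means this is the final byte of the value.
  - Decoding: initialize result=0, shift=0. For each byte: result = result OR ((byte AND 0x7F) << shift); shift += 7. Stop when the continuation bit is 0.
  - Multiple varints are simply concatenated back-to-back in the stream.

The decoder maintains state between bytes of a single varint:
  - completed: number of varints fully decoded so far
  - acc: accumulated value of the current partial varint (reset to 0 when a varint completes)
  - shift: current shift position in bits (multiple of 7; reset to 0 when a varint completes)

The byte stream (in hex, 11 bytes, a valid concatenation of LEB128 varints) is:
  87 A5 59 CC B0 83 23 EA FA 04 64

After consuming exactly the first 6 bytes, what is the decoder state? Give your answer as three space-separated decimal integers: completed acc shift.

byte[0]=0x87 cont=1 payload=0x07: acc |= 7<<0 -> completed=0 acc=7 shift=7
byte[1]=0xA5 cont=1 payload=0x25: acc |= 37<<7 -> completed=0 acc=4743 shift=14
byte[2]=0x59 cont=0 payload=0x59: varint #1 complete (value=1462919); reset -> completed=1 acc=0 shift=0
byte[3]=0xCC cont=1 payload=0x4C: acc |= 76<<0 -> completed=1 acc=76 shift=7
byte[4]=0xB0 cont=1 payload=0x30: acc |= 48<<7 -> completed=1 acc=6220 shift=14
byte[5]=0x83 cont=1 payload=0x03: acc |= 3<<14 -> completed=1 acc=55372 shift=21

Answer: 1 55372 21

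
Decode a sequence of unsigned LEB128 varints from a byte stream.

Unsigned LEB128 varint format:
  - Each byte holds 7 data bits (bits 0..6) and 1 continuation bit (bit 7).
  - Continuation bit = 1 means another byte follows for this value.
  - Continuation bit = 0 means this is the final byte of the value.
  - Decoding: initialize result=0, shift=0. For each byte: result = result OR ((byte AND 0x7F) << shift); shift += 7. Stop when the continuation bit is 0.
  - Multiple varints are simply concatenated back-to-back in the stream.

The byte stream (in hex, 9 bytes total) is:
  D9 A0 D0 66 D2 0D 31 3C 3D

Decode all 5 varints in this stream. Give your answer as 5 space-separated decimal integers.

  byte[0]=0xD9 cont=1 payload=0x59=89: acc |= 89<<0 -> acc=89 shift=7
  byte[1]=0xA0 cont=1 payload=0x20=32: acc |= 32<<7 -> acc=4185 shift=14
  byte[2]=0xD0 cont=1 payload=0x50=80: acc |= 80<<14 -> acc=1314905 shift=21
  byte[3]=0x66 cont=0 payload=0x66=102: acc |= 102<<21 -> acc=215224409 shift=28 [end]
Varint 1: bytes[0:4] = D9 A0 D0 66 -> value 215224409 (4 byte(s))
  byte[4]=0xD2 cont=1 payload=0x52=82: acc |= 82<<0 -> acc=82 shift=7
  byte[5]=0x0D cont=0 payload=0x0D=13: acc |= 13<<7 -> acc=1746 shift=14 [end]
Varint 2: bytes[4:6] = D2 0D -> value 1746 (2 byte(s))
  byte[6]=0x31 cont=0 payload=0x31=49: acc |= 49<<0 -> acc=49 shift=7 [end]
Varint 3: bytes[6:7] = 31 -> value 49 (1 byte(s))
  byte[7]=0x3C cont=0 payload=0x3C=60: acc |= 60<<0 -> acc=60 shift=7 [end]
Varint 4: bytes[7:8] = 3C -> value 60 (1 byte(s))
  byte[8]=0x3D cont=0 payload=0x3D=61: acc |= 61<<0 -> acc=61 shift=7 [end]
Varint 5: bytes[8:9] = 3D -> value 61 (1 byte(s))

Answer: 215224409 1746 49 60 61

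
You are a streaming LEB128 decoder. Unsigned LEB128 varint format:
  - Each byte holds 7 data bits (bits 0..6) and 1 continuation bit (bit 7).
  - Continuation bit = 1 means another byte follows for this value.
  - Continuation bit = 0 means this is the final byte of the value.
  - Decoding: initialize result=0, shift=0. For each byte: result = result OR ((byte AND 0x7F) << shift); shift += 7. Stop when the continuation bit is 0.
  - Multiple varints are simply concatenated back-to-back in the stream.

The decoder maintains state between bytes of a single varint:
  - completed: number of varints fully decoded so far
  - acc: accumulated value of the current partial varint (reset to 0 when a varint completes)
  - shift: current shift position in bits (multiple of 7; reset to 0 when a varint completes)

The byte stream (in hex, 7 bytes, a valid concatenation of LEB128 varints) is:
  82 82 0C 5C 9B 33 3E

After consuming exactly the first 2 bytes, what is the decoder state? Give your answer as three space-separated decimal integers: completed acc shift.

byte[0]=0x82 cont=1 payload=0x02: acc |= 2<<0 -> completed=0 acc=2 shift=7
byte[1]=0x82 cont=1 payload=0x02: acc |= 2<<7 -> completed=0 acc=258 shift=14

Answer: 0 258 14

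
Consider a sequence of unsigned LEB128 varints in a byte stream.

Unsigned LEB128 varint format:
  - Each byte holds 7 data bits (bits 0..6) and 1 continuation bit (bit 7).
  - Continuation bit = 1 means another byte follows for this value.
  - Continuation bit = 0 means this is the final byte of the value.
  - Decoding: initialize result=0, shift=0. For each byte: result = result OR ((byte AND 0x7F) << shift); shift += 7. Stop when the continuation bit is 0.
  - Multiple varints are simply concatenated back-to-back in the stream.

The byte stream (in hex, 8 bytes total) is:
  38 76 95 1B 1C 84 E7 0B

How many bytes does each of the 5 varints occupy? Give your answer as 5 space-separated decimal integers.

Answer: 1 1 2 1 3

Derivation:
  byte[0]=0x38 cont=0 payload=0x38=56: acc |= 56<<0 -> acc=56 shift=7 [end]
Varint 1: bytes[0:1] = 38 -> value 56 (1 byte(s))
  byte[1]=0x76 cont=0 payload=0x76=118: acc |= 118<<0 -> acc=118 shift=7 [end]
Varint 2: bytes[1:2] = 76 -> value 118 (1 byte(s))
  byte[2]=0x95 cont=1 payload=0x15=21: acc |= 21<<0 -> acc=21 shift=7
  byte[3]=0x1B cont=0 payload=0x1B=27: acc |= 27<<7 -> acc=3477 shift=14 [end]
Varint 3: bytes[2:4] = 95 1B -> value 3477 (2 byte(s))
  byte[4]=0x1C cont=0 payload=0x1C=28: acc |= 28<<0 -> acc=28 shift=7 [end]
Varint 4: bytes[4:5] = 1C -> value 28 (1 byte(s))
  byte[5]=0x84 cont=1 payload=0x04=4: acc |= 4<<0 -> acc=4 shift=7
  byte[6]=0xE7 cont=1 payload=0x67=103: acc |= 103<<7 -> acc=13188 shift=14
  byte[7]=0x0B cont=0 payload=0x0B=11: acc |= 11<<14 -> acc=193412 shift=21 [end]
Varint 5: bytes[5:8] = 84 E7 0B -> value 193412 (3 byte(s))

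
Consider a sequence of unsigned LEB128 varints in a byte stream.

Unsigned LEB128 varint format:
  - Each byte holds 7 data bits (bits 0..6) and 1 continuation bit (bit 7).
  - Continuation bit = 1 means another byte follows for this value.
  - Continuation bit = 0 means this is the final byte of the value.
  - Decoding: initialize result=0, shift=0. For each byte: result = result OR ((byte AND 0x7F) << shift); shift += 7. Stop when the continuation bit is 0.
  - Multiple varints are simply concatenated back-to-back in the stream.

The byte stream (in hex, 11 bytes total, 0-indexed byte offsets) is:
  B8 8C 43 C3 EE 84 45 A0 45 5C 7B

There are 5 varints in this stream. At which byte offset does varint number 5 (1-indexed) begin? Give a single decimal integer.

Answer: 10

Derivation:
  byte[0]=0xB8 cont=1 payload=0x38=56: acc |= 56<<0 -> acc=56 shift=7
  byte[1]=0x8C cont=1 payload=0x0C=12: acc |= 12<<7 -> acc=1592 shift=14
  byte[2]=0x43 cont=0 payload=0x43=67: acc |= 67<<14 -> acc=1099320 shift=21 [end]
Varint 1: bytes[0:3] = B8 8C 43 -> value 1099320 (3 byte(s))
  byte[3]=0xC3 cont=1 payload=0x43=67: acc |= 67<<0 -> acc=67 shift=7
  byte[4]=0xEE cont=1 payload=0x6E=110: acc |= 110<<7 -> acc=14147 shift=14
  byte[5]=0x84 cont=1 payload=0x04=4: acc |= 4<<14 -> acc=79683 shift=21
  byte[6]=0x45 cont=0 payload=0x45=69: acc |= 69<<21 -> acc=144783171 shift=28 [end]
Varint 2: bytes[3:7] = C3 EE 84 45 -> value 144783171 (4 byte(s))
  byte[7]=0xA0 cont=1 payload=0x20=32: acc |= 32<<0 -> acc=32 shift=7
  byte[8]=0x45 cont=0 payload=0x45=69: acc |= 69<<7 -> acc=8864 shift=14 [end]
Varint 3: bytes[7:9] = A0 45 -> value 8864 (2 byte(s))
  byte[9]=0x5C cont=0 payload=0x5C=92: acc |= 92<<0 -> acc=92 shift=7 [end]
Varint 4: bytes[9:10] = 5C -> value 92 (1 byte(s))
  byte[10]=0x7B cont=0 payload=0x7B=123: acc |= 123<<0 -> acc=123 shift=7 [end]
Varint 5: bytes[10:11] = 7B -> value 123 (1 byte(s))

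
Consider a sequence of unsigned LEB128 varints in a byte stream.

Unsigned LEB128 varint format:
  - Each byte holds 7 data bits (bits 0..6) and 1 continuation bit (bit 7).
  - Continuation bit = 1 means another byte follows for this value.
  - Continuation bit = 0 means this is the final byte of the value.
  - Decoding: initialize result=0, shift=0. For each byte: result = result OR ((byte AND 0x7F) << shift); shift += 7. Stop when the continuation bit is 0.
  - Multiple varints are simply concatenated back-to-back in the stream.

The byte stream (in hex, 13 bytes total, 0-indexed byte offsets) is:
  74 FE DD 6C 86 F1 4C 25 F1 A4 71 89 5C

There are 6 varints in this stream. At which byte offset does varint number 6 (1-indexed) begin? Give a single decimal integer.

Answer: 11

Derivation:
  byte[0]=0x74 cont=0 payload=0x74=116: acc |= 116<<0 -> acc=116 shift=7 [end]
Varint 1: bytes[0:1] = 74 -> value 116 (1 byte(s))
  byte[1]=0xFE cont=1 payload=0x7E=126: acc |= 126<<0 -> acc=126 shift=7
  byte[2]=0xDD cont=1 payload=0x5D=93: acc |= 93<<7 -> acc=12030 shift=14
  byte[3]=0x6C cont=0 payload=0x6C=108: acc |= 108<<14 -> acc=1781502 shift=21 [end]
Varint 2: bytes[1:4] = FE DD 6C -> value 1781502 (3 byte(s))
  byte[4]=0x86 cont=1 payload=0x06=6: acc |= 6<<0 -> acc=6 shift=7
  byte[5]=0xF1 cont=1 payload=0x71=113: acc |= 113<<7 -> acc=14470 shift=14
  byte[6]=0x4C cont=0 payload=0x4C=76: acc |= 76<<14 -> acc=1259654 shift=21 [end]
Varint 3: bytes[4:7] = 86 F1 4C -> value 1259654 (3 byte(s))
  byte[7]=0x25 cont=0 payload=0x25=37: acc |= 37<<0 -> acc=37 shift=7 [end]
Varint 4: bytes[7:8] = 25 -> value 37 (1 byte(s))
  byte[8]=0xF1 cont=1 payload=0x71=113: acc |= 113<<0 -> acc=113 shift=7
  byte[9]=0xA4 cont=1 payload=0x24=36: acc |= 36<<7 -> acc=4721 shift=14
  byte[10]=0x71 cont=0 payload=0x71=113: acc |= 113<<14 -> acc=1856113 shift=21 [end]
Varint 5: bytes[8:11] = F1 A4 71 -> value 1856113 (3 byte(s))
  byte[11]=0x89 cont=1 payload=0x09=9: acc |= 9<<0 -> acc=9 shift=7
  byte[12]=0x5C cont=0 payload=0x5C=92: acc |= 92<<7 -> acc=11785 shift=14 [end]
Varint 6: bytes[11:13] = 89 5C -> value 11785 (2 byte(s))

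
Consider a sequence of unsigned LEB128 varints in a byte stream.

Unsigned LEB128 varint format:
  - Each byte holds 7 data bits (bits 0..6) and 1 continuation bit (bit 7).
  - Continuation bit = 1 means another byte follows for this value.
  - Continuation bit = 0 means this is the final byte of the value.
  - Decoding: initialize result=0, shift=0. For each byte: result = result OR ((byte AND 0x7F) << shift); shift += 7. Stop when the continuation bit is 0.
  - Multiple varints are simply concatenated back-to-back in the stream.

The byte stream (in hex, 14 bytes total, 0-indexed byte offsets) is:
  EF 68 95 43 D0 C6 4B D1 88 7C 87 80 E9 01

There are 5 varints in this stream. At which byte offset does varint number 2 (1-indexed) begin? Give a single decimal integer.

Answer: 2

Derivation:
  byte[0]=0xEF cont=1 payload=0x6F=111: acc |= 111<<0 -> acc=111 shift=7
  byte[1]=0x68 cont=0 payload=0x68=104: acc |= 104<<7 -> acc=13423 shift=14 [end]
Varint 1: bytes[0:2] = EF 68 -> value 13423 (2 byte(s))
  byte[2]=0x95 cont=1 payload=0x15=21: acc |= 21<<0 -> acc=21 shift=7
  byte[3]=0x43 cont=0 payload=0x43=67: acc |= 67<<7 -> acc=8597 shift=14 [end]
Varint 2: bytes[2:4] = 95 43 -> value 8597 (2 byte(s))
  byte[4]=0xD0 cont=1 payload=0x50=80: acc |= 80<<0 -> acc=80 shift=7
  byte[5]=0xC6 cont=1 payload=0x46=70: acc |= 70<<7 -> acc=9040 shift=14
  byte[6]=0x4B cont=0 payload=0x4B=75: acc |= 75<<14 -> acc=1237840 shift=21 [end]
Varint 3: bytes[4:7] = D0 C6 4B -> value 1237840 (3 byte(s))
  byte[7]=0xD1 cont=1 payload=0x51=81: acc |= 81<<0 -> acc=81 shift=7
  byte[8]=0x88 cont=1 payload=0x08=8: acc |= 8<<7 -> acc=1105 shift=14
  byte[9]=0x7C cont=0 payload=0x7C=124: acc |= 124<<14 -> acc=2032721 shift=21 [end]
Varint 4: bytes[7:10] = D1 88 7C -> value 2032721 (3 byte(s))
  byte[10]=0x87 cont=1 payload=0x07=7: acc |= 7<<0 -> acc=7 shift=7
  byte[11]=0x80 cont=1 payload=0x00=0: acc |= 0<<7 -> acc=7 shift=14
  byte[12]=0xE9 cont=1 payload=0x69=105: acc |= 105<<14 -> acc=1720327 shift=21
  byte[13]=0x01 cont=0 payload=0x01=1: acc |= 1<<21 -> acc=3817479 shift=28 [end]
Varint 5: bytes[10:14] = 87 80 E9 01 -> value 3817479 (4 byte(s))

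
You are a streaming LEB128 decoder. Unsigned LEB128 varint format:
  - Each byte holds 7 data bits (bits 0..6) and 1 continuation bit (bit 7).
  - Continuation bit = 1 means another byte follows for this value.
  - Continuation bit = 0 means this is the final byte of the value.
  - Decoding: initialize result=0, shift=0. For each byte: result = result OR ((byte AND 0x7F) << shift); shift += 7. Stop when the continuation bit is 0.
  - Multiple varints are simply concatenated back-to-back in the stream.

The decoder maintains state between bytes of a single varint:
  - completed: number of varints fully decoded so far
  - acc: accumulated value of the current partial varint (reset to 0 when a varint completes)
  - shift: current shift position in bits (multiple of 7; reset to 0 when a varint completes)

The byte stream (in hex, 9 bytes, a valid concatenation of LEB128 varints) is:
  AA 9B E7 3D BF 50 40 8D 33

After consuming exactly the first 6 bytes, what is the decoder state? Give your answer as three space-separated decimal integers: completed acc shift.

byte[0]=0xAA cont=1 payload=0x2A: acc |= 42<<0 -> completed=0 acc=42 shift=7
byte[1]=0x9B cont=1 payload=0x1B: acc |= 27<<7 -> completed=0 acc=3498 shift=14
byte[2]=0xE7 cont=1 payload=0x67: acc |= 103<<14 -> completed=0 acc=1691050 shift=21
byte[3]=0x3D cont=0 payload=0x3D: varint #1 complete (value=129617322); reset -> completed=1 acc=0 shift=0
byte[4]=0xBF cont=1 payload=0x3F: acc |= 63<<0 -> completed=1 acc=63 shift=7
byte[5]=0x50 cont=0 payload=0x50: varint #2 complete (value=10303); reset -> completed=2 acc=0 shift=0

Answer: 2 0 0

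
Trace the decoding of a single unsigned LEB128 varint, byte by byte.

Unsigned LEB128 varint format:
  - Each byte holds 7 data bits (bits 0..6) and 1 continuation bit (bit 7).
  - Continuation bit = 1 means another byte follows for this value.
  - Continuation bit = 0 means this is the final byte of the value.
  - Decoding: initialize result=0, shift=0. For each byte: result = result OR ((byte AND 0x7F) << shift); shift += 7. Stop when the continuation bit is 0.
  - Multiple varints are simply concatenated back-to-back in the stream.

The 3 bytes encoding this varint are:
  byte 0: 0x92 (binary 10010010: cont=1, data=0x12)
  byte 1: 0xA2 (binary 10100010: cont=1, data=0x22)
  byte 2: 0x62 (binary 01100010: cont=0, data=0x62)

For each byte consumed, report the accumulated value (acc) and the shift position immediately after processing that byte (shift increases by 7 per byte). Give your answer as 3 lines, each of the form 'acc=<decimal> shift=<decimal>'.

Answer: acc=18 shift=7
acc=4370 shift=14
acc=1610002 shift=21

Derivation:
byte 0=0x92: payload=0x12=18, contrib = 18<<0 = 18; acc -> 18, shift -> 7
byte 1=0xA2: payload=0x22=34, contrib = 34<<7 = 4352; acc -> 4370, shift -> 14
byte 2=0x62: payload=0x62=98, contrib = 98<<14 = 1605632; acc -> 1610002, shift -> 21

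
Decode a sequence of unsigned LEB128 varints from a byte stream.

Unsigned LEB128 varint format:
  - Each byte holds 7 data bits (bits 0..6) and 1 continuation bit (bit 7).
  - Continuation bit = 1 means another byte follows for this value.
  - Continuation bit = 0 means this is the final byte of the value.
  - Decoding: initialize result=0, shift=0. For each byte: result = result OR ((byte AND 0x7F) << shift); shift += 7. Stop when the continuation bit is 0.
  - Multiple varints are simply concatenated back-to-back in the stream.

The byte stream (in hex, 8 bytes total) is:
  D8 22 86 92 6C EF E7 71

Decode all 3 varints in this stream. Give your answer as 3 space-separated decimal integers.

Answer: 4440 1771782 1864687

Derivation:
  byte[0]=0xD8 cont=1 payload=0x58=88: acc |= 88<<0 -> acc=88 shift=7
  byte[1]=0x22 cont=0 payload=0x22=34: acc |= 34<<7 -> acc=4440 shift=14 [end]
Varint 1: bytes[0:2] = D8 22 -> value 4440 (2 byte(s))
  byte[2]=0x86 cont=1 payload=0x06=6: acc |= 6<<0 -> acc=6 shift=7
  byte[3]=0x92 cont=1 payload=0x12=18: acc |= 18<<7 -> acc=2310 shift=14
  byte[4]=0x6C cont=0 payload=0x6C=108: acc |= 108<<14 -> acc=1771782 shift=21 [end]
Varint 2: bytes[2:5] = 86 92 6C -> value 1771782 (3 byte(s))
  byte[5]=0xEF cont=1 payload=0x6F=111: acc |= 111<<0 -> acc=111 shift=7
  byte[6]=0xE7 cont=1 payload=0x67=103: acc |= 103<<7 -> acc=13295 shift=14
  byte[7]=0x71 cont=0 payload=0x71=113: acc |= 113<<14 -> acc=1864687 shift=21 [end]
Varint 3: bytes[5:8] = EF E7 71 -> value 1864687 (3 byte(s))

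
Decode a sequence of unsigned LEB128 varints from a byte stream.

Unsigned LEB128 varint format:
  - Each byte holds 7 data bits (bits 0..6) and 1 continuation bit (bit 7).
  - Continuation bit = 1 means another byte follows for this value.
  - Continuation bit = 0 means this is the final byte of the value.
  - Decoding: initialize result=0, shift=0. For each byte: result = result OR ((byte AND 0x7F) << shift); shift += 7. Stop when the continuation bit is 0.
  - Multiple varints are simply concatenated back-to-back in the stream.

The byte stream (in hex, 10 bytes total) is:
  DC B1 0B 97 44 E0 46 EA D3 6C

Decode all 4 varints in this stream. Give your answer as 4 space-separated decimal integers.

  byte[0]=0xDC cont=1 payload=0x5C=92: acc |= 92<<0 -> acc=92 shift=7
  byte[1]=0xB1 cont=1 payload=0x31=49: acc |= 49<<7 -> acc=6364 shift=14
  byte[2]=0x0B cont=0 payload=0x0B=11: acc |= 11<<14 -> acc=186588 shift=21 [end]
Varint 1: bytes[0:3] = DC B1 0B -> value 186588 (3 byte(s))
  byte[3]=0x97 cont=1 payload=0x17=23: acc |= 23<<0 -> acc=23 shift=7
  byte[4]=0x44 cont=0 payload=0x44=68: acc |= 68<<7 -> acc=8727 shift=14 [end]
Varint 2: bytes[3:5] = 97 44 -> value 8727 (2 byte(s))
  byte[5]=0xE0 cont=1 payload=0x60=96: acc |= 96<<0 -> acc=96 shift=7
  byte[6]=0x46 cont=0 payload=0x46=70: acc |= 70<<7 -> acc=9056 shift=14 [end]
Varint 3: bytes[5:7] = E0 46 -> value 9056 (2 byte(s))
  byte[7]=0xEA cont=1 payload=0x6A=106: acc |= 106<<0 -> acc=106 shift=7
  byte[8]=0xD3 cont=1 payload=0x53=83: acc |= 83<<7 -> acc=10730 shift=14
  byte[9]=0x6C cont=0 payload=0x6C=108: acc |= 108<<14 -> acc=1780202 shift=21 [end]
Varint 4: bytes[7:10] = EA D3 6C -> value 1780202 (3 byte(s))

Answer: 186588 8727 9056 1780202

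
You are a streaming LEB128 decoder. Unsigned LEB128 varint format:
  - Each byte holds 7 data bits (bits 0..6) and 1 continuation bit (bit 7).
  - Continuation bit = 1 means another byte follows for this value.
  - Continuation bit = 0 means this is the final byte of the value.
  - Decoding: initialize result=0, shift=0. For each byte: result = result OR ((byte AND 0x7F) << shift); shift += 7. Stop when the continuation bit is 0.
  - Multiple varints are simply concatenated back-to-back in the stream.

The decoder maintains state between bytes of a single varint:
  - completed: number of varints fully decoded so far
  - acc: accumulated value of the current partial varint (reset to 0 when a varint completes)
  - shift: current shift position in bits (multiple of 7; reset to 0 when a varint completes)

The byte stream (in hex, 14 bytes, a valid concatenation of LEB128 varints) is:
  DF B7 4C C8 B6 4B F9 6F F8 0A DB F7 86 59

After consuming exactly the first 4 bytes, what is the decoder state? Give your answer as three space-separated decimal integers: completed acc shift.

byte[0]=0xDF cont=1 payload=0x5F: acc |= 95<<0 -> completed=0 acc=95 shift=7
byte[1]=0xB7 cont=1 payload=0x37: acc |= 55<<7 -> completed=0 acc=7135 shift=14
byte[2]=0x4C cont=0 payload=0x4C: varint #1 complete (value=1252319); reset -> completed=1 acc=0 shift=0
byte[3]=0xC8 cont=1 payload=0x48: acc |= 72<<0 -> completed=1 acc=72 shift=7

Answer: 1 72 7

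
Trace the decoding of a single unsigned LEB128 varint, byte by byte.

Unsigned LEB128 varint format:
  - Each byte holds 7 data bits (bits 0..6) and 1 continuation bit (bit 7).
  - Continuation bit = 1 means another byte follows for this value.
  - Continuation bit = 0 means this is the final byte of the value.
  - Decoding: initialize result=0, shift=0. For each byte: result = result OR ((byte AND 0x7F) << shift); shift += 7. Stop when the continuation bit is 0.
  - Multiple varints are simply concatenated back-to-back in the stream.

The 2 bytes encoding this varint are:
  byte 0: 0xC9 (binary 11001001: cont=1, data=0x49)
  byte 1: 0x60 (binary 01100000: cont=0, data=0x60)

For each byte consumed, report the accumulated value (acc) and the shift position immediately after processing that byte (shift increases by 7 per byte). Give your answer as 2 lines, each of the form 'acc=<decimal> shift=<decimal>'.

Answer: acc=73 shift=7
acc=12361 shift=14

Derivation:
byte 0=0xC9: payload=0x49=73, contrib = 73<<0 = 73; acc -> 73, shift -> 7
byte 1=0x60: payload=0x60=96, contrib = 96<<7 = 12288; acc -> 12361, shift -> 14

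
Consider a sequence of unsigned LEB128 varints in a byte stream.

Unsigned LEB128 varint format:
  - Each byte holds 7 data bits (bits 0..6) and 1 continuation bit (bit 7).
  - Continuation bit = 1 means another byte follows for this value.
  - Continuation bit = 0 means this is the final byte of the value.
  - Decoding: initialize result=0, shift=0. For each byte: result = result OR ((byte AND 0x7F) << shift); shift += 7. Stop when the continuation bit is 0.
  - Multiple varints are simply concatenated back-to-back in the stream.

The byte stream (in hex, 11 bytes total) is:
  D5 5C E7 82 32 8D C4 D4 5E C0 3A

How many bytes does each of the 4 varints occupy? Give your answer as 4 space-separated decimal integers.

Answer: 2 3 4 2

Derivation:
  byte[0]=0xD5 cont=1 payload=0x55=85: acc |= 85<<0 -> acc=85 shift=7
  byte[1]=0x5C cont=0 payload=0x5C=92: acc |= 92<<7 -> acc=11861 shift=14 [end]
Varint 1: bytes[0:2] = D5 5C -> value 11861 (2 byte(s))
  byte[2]=0xE7 cont=1 payload=0x67=103: acc |= 103<<0 -> acc=103 shift=7
  byte[3]=0x82 cont=1 payload=0x02=2: acc |= 2<<7 -> acc=359 shift=14
  byte[4]=0x32 cont=0 payload=0x32=50: acc |= 50<<14 -> acc=819559 shift=21 [end]
Varint 2: bytes[2:5] = E7 82 32 -> value 819559 (3 byte(s))
  byte[5]=0x8D cont=1 payload=0x0D=13: acc |= 13<<0 -> acc=13 shift=7
  byte[6]=0xC4 cont=1 payload=0x44=68: acc |= 68<<7 -> acc=8717 shift=14
  byte[7]=0xD4 cont=1 payload=0x54=84: acc |= 84<<14 -> acc=1384973 shift=21
  byte[8]=0x5E cont=0 payload=0x5E=94: acc |= 94<<21 -> acc=198517261 shift=28 [end]
Varint 3: bytes[5:9] = 8D C4 D4 5E -> value 198517261 (4 byte(s))
  byte[9]=0xC0 cont=1 payload=0x40=64: acc |= 64<<0 -> acc=64 shift=7
  byte[10]=0x3A cont=0 payload=0x3A=58: acc |= 58<<7 -> acc=7488 shift=14 [end]
Varint 4: bytes[9:11] = C0 3A -> value 7488 (2 byte(s))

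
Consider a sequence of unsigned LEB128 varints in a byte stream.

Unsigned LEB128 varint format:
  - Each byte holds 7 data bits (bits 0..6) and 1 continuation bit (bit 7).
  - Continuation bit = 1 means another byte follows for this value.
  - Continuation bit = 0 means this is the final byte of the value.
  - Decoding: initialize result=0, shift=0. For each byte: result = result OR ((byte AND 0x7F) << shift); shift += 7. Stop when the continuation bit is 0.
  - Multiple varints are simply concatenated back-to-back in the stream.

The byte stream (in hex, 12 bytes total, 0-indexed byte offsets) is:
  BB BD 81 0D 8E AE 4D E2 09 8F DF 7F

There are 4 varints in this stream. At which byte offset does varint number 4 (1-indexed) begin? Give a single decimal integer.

  byte[0]=0xBB cont=1 payload=0x3B=59: acc |= 59<<0 -> acc=59 shift=7
  byte[1]=0xBD cont=1 payload=0x3D=61: acc |= 61<<7 -> acc=7867 shift=14
  byte[2]=0x81 cont=1 payload=0x01=1: acc |= 1<<14 -> acc=24251 shift=21
  byte[3]=0x0D cont=0 payload=0x0D=13: acc |= 13<<21 -> acc=27287227 shift=28 [end]
Varint 1: bytes[0:4] = BB BD 81 0D -> value 27287227 (4 byte(s))
  byte[4]=0x8E cont=1 payload=0x0E=14: acc |= 14<<0 -> acc=14 shift=7
  byte[5]=0xAE cont=1 payload=0x2E=46: acc |= 46<<7 -> acc=5902 shift=14
  byte[6]=0x4D cont=0 payload=0x4D=77: acc |= 77<<14 -> acc=1267470 shift=21 [end]
Varint 2: bytes[4:7] = 8E AE 4D -> value 1267470 (3 byte(s))
  byte[7]=0xE2 cont=1 payload=0x62=98: acc |= 98<<0 -> acc=98 shift=7
  byte[8]=0x09 cont=0 payload=0x09=9: acc |= 9<<7 -> acc=1250 shift=14 [end]
Varint 3: bytes[7:9] = E2 09 -> value 1250 (2 byte(s))
  byte[9]=0x8F cont=1 payload=0x0F=15: acc |= 15<<0 -> acc=15 shift=7
  byte[10]=0xDF cont=1 payload=0x5F=95: acc |= 95<<7 -> acc=12175 shift=14
  byte[11]=0x7F cont=0 payload=0x7F=127: acc |= 127<<14 -> acc=2092943 shift=21 [end]
Varint 4: bytes[9:12] = 8F DF 7F -> value 2092943 (3 byte(s))

Answer: 9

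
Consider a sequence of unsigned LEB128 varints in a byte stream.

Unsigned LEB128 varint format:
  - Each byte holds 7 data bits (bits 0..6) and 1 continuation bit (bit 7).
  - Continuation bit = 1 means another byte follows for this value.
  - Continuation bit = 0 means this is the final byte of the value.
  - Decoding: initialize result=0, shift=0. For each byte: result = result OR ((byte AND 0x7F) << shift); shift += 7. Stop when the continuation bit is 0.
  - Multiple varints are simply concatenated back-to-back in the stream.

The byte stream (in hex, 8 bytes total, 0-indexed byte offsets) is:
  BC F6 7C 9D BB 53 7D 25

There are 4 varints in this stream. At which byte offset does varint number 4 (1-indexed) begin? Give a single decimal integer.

Answer: 7

Derivation:
  byte[0]=0xBC cont=1 payload=0x3C=60: acc |= 60<<0 -> acc=60 shift=7
  byte[1]=0xF6 cont=1 payload=0x76=118: acc |= 118<<7 -> acc=15164 shift=14
  byte[2]=0x7C cont=0 payload=0x7C=124: acc |= 124<<14 -> acc=2046780 shift=21 [end]
Varint 1: bytes[0:3] = BC F6 7C -> value 2046780 (3 byte(s))
  byte[3]=0x9D cont=1 payload=0x1D=29: acc |= 29<<0 -> acc=29 shift=7
  byte[4]=0xBB cont=1 payload=0x3B=59: acc |= 59<<7 -> acc=7581 shift=14
  byte[5]=0x53 cont=0 payload=0x53=83: acc |= 83<<14 -> acc=1367453 shift=21 [end]
Varint 2: bytes[3:6] = 9D BB 53 -> value 1367453 (3 byte(s))
  byte[6]=0x7D cont=0 payload=0x7D=125: acc |= 125<<0 -> acc=125 shift=7 [end]
Varint 3: bytes[6:7] = 7D -> value 125 (1 byte(s))
  byte[7]=0x25 cont=0 payload=0x25=37: acc |= 37<<0 -> acc=37 shift=7 [end]
Varint 4: bytes[7:8] = 25 -> value 37 (1 byte(s))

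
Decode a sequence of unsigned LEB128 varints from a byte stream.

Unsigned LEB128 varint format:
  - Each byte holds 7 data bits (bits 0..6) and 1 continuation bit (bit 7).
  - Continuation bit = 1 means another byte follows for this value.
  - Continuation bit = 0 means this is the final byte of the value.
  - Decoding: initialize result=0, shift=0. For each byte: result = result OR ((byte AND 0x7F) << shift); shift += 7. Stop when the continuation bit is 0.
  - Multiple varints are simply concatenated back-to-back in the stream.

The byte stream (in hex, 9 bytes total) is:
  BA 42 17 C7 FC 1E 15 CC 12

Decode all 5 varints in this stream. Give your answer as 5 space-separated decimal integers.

Answer: 8506 23 507463 21 2380

Derivation:
  byte[0]=0xBA cont=1 payload=0x3A=58: acc |= 58<<0 -> acc=58 shift=7
  byte[1]=0x42 cont=0 payload=0x42=66: acc |= 66<<7 -> acc=8506 shift=14 [end]
Varint 1: bytes[0:2] = BA 42 -> value 8506 (2 byte(s))
  byte[2]=0x17 cont=0 payload=0x17=23: acc |= 23<<0 -> acc=23 shift=7 [end]
Varint 2: bytes[2:3] = 17 -> value 23 (1 byte(s))
  byte[3]=0xC7 cont=1 payload=0x47=71: acc |= 71<<0 -> acc=71 shift=7
  byte[4]=0xFC cont=1 payload=0x7C=124: acc |= 124<<7 -> acc=15943 shift=14
  byte[5]=0x1E cont=0 payload=0x1E=30: acc |= 30<<14 -> acc=507463 shift=21 [end]
Varint 3: bytes[3:6] = C7 FC 1E -> value 507463 (3 byte(s))
  byte[6]=0x15 cont=0 payload=0x15=21: acc |= 21<<0 -> acc=21 shift=7 [end]
Varint 4: bytes[6:7] = 15 -> value 21 (1 byte(s))
  byte[7]=0xCC cont=1 payload=0x4C=76: acc |= 76<<0 -> acc=76 shift=7
  byte[8]=0x12 cont=0 payload=0x12=18: acc |= 18<<7 -> acc=2380 shift=14 [end]
Varint 5: bytes[7:9] = CC 12 -> value 2380 (2 byte(s))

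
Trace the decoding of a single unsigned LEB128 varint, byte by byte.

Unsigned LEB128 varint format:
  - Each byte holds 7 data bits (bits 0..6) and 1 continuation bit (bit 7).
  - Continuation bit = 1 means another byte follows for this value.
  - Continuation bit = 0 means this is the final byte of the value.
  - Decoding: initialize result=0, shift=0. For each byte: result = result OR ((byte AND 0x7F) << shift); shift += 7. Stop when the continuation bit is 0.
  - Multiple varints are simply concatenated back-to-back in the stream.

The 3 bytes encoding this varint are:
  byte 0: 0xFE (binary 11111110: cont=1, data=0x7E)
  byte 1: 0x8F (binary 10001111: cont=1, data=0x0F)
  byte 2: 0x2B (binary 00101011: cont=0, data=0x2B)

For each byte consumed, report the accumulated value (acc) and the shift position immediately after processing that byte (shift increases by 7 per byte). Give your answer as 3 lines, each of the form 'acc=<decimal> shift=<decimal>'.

Answer: acc=126 shift=7
acc=2046 shift=14
acc=706558 shift=21

Derivation:
byte 0=0xFE: payload=0x7E=126, contrib = 126<<0 = 126; acc -> 126, shift -> 7
byte 1=0x8F: payload=0x0F=15, contrib = 15<<7 = 1920; acc -> 2046, shift -> 14
byte 2=0x2B: payload=0x2B=43, contrib = 43<<14 = 704512; acc -> 706558, shift -> 21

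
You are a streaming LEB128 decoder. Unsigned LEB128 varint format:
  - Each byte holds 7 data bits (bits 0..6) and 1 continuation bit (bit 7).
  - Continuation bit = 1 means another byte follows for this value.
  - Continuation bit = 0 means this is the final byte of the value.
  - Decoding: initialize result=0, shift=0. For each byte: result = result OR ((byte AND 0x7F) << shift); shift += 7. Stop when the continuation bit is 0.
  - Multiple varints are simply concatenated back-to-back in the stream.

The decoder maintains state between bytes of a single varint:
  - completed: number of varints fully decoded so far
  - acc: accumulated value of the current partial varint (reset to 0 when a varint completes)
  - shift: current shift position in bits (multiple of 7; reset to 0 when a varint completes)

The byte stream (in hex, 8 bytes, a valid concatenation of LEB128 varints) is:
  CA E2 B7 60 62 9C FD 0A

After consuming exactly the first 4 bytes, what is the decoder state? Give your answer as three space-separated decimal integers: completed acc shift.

Answer: 1 0 0

Derivation:
byte[0]=0xCA cont=1 payload=0x4A: acc |= 74<<0 -> completed=0 acc=74 shift=7
byte[1]=0xE2 cont=1 payload=0x62: acc |= 98<<7 -> completed=0 acc=12618 shift=14
byte[2]=0xB7 cont=1 payload=0x37: acc |= 55<<14 -> completed=0 acc=913738 shift=21
byte[3]=0x60 cont=0 payload=0x60: varint #1 complete (value=202240330); reset -> completed=1 acc=0 shift=0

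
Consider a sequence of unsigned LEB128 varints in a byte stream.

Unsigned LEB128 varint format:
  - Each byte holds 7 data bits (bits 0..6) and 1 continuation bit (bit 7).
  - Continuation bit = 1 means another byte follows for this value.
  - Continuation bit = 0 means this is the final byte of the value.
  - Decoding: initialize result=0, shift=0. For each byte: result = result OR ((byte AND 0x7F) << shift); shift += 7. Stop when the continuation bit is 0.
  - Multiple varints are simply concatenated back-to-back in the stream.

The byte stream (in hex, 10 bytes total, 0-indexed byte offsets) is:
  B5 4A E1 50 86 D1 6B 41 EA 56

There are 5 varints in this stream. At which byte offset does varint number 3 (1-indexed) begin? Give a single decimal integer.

Answer: 4

Derivation:
  byte[0]=0xB5 cont=1 payload=0x35=53: acc |= 53<<0 -> acc=53 shift=7
  byte[1]=0x4A cont=0 payload=0x4A=74: acc |= 74<<7 -> acc=9525 shift=14 [end]
Varint 1: bytes[0:2] = B5 4A -> value 9525 (2 byte(s))
  byte[2]=0xE1 cont=1 payload=0x61=97: acc |= 97<<0 -> acc=97 shift=7
  byte[3]=0x50 cont=0 payload=0x50=80: acc |= 80<<7 -> acc=10337 shift=14 [end]
Varint 2: bytes[2:4] = E1 50 -> value 10337 (2 byte(s))
  byte[4]=0x86 cont=1 payload=0x06=6: acc |= 6<<0 -> acc=6 shift=7
  byte[5]=0xD1 cont=1 payload=0x51=81: acc |= 81<<7 -> acc=10374 shift=14
  byte[6]=0x6B cont=0 payload=0x6B=107: acc |= 107<<14 -> acc=1763462 shift=21 [end]
Varint 3: bytes[4:7] = 86 D1 6B -> value 1763462 (3 byte(s))
  byte[7]=0x41 cont=0 payload=0x41=65: acc |= 65<<0 -> acc=65 shift=7 [end]
Varint 4: bytes[7:8] = 41 -> value 65 (1 byte(s))
  byte[8]=0xEA cont=1 payload=0x6A=106: acc |= 106<<0 -> acc=106 shift=7
  byte[9]=0x56 cont=0 payload=0x56=86: acc |= 86<<7 -> acc=11114 shift=14 [end]
Varint 5: bytes[8:10] = EA 56 -> value 11114 (2 byte(s))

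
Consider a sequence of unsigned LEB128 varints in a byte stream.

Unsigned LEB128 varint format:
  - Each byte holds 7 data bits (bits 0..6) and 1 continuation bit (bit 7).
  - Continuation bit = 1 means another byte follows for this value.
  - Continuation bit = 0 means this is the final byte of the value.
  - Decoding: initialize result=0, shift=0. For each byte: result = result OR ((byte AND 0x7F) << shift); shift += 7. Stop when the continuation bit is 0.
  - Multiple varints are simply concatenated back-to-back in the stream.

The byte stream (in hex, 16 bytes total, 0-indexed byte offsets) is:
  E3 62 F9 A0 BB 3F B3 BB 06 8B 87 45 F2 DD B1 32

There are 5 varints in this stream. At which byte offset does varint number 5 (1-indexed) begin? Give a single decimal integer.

Answer: 12

Derivation:
  byte[0]=0xE3 cont=1 payload=0x63=99: acc |= 99<<0 -> acc=99 shift=7
  byte[1]=0x62 cont=0 payload=0x62=98: acc |= 98<<7 -> acc=12643 shift=14 [end]
Varint 1: bytes[0:2] = E3 62 -> value 12643 (2 byte(s))
  byte[2]=0xF9 cont=1 payload=0x79=121: acc |= 121<<0 -> acc=121 shift=7
  byte[3]=0xA0 cont=1 payload=0x20=32: acc |= 32<<7 -> acc=4217 shift=14
  byte[4]=0xBB cont=1 payload=0x3B=59: acc |= 59<<14 -> acc=970873 shift=21
  byte[5]=0x3F cont=0 payload=0x3F=63: acc |= 63<<21 -> acc=133091449 shift=28 [end]
Varint 2: bytes[2:6] = F9 A0 BB 3F -> value 133091449 (4 byte(s))
  byte[6]=0xB3 cont=1 payload=0x33=51: acc |= 51<<0 -> acc=51 shift=7
  byte[7]=0xBB cont=1 payload=0x3B=59: acc |= 59<<7 -> acc=7603 shift=14
  byte[8]=0x06 cont=0 payload=0x06=6: acc |= 6<<14 -> acc=105907 shift=21 [end]
Varint 3: bytes[6:9] = B3 BB 06 -> value 105907 (3 byte(s))
  byte[9]=0x8B cont=1 payload=0x0B=11: acc |= 11<<0 -> acc=11 shift=7
  byte[10]=0x87 cont=1 payload=0x07=7: acc |= 7<<7 -> acc=907 shift=14
  byte[11]=0x45 cont=0 payload=0x45=69: acc |= 69<<14 -> acc=1131403 shift=21 [end]
Varint 4: bytes[9:12] = 8B 87 45 -> value 1131403 (3 byte(s))
  byte[12]=0xF2 cont=1 payload=0x72=114: acc |= 114<<0 -> acc=114 shift=7
  byte[13]=0xDD cont=1 payload=0x5D=93: acc |= 93<<7 -> acc=12018 shift=14
  byte[14]=0xB1 cont=1 payload=0x31=49: acc |= 49<<14 -> acc=814834 shift=21
  byte[15]=0x32 cont=0 payload=0x32=50: acc |= 50<<21 -> acc=105672434 shift=28 [end]
Varint 5: bytes[12:16] = F2 DD B1 32 -> value 105672434 (4 byte(s))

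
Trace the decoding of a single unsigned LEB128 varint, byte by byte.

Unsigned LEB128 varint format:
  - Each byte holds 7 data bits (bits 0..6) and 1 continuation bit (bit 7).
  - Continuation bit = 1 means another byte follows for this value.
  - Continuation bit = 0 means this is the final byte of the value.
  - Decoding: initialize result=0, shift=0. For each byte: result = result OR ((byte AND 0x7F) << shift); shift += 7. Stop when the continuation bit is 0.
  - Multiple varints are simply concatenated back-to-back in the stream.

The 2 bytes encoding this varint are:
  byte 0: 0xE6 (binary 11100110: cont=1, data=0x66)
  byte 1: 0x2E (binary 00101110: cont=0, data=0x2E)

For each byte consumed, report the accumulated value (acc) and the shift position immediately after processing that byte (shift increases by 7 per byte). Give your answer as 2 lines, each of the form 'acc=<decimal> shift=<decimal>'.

Answer: acc=102 shift=7
acc=5990 shift=14

Derivation:
byte 0=0xE6: payload=0x66=102, contrib = 102<<0 = 102; acc -> 102, shift -> 7
byte 1=0x2E: payload=0x2E=46, contrib = 46<<7 = 5888; acc -> 5990, shift -> 14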